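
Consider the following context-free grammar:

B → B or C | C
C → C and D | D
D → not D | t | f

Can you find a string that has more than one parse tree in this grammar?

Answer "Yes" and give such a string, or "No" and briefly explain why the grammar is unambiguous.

No - the grammar is unambiguous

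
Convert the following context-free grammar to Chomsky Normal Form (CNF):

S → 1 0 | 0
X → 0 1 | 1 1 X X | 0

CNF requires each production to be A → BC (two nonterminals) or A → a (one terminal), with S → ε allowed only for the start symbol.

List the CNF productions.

T1 → 1; T0 → 0; S → 0; X → 0; S → T1 T0; X → T0 T1; X → T1 X0; X0 → T1 X1; X1 → X X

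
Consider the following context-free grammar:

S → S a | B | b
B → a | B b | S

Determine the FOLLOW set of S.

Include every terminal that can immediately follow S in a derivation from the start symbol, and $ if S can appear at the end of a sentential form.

We compute FOLLOW(S) using the standard algorithm.
FOLLOW(S) starts with {$}.
FIRST(B) = {a, b}
FIRST(S) = {a, b}
FOLLOW(B) = {$, a, b}
FOLLOW(S) = {$, a, b}
Therefore, FOLLOW(S) = {$, a, b}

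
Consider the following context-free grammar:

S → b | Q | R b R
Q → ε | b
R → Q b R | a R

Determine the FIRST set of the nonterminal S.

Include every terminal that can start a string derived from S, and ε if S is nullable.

We compute FIRST(S) using the standard algorithm.
FIRST(Q) = {b, ε}
FIRST(R) = {a, b}
FIRST(S) = {a, b, ε}
Therefore, FIRST(S) = {a, b, ε}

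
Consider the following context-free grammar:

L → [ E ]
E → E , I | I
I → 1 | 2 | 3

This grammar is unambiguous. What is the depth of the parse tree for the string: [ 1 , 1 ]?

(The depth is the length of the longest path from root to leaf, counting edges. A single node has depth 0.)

4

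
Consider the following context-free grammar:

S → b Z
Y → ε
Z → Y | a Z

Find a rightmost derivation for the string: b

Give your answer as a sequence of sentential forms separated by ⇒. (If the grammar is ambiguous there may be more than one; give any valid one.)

S ⇒ b Z ⇒ b Y ⇒ b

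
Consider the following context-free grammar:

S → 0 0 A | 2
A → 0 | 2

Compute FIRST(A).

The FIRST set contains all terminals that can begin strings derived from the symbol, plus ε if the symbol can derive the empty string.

We compute FIRST(A) using the standard algorithm.
FIRST(A) = {0, 2}
FIRST(S) = {0, 2}
Therefore, FIRST(A) = {0, 2}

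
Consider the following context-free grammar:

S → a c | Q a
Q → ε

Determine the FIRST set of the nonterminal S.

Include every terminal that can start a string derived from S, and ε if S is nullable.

We compute FIRST(S) using the standard algorithm.
FIRST(Q) = {ε}
FIRST(S) = {a}
Therefore, FIRST(S) = {a}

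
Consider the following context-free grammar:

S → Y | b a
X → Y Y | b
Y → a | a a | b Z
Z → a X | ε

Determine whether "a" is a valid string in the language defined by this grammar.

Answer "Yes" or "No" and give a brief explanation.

Yes - a valid derivation exists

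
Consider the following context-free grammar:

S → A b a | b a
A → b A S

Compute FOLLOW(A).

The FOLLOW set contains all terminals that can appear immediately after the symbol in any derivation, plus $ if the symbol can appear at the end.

We compute FOLLOW(A) using the standard algorithm.
FOLLOW(S) starts with {$}.
FIRST(A) = {b}
FIRST(S) = {b}
FOLLOW(A) = {b}
FOLLOW(S) = {$, b}
Therefore, FOLLOW(A) = {b}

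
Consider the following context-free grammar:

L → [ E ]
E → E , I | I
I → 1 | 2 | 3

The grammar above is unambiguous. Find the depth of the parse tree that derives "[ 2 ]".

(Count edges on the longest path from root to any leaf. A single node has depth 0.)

3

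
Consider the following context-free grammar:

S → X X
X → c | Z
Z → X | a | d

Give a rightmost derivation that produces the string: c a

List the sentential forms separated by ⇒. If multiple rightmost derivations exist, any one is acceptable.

S ⇒ X X ⇒ X Z ⇒ X a ⇒ c a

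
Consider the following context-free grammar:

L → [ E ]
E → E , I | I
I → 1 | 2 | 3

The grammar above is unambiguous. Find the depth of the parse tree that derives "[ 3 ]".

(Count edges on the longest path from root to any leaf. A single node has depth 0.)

3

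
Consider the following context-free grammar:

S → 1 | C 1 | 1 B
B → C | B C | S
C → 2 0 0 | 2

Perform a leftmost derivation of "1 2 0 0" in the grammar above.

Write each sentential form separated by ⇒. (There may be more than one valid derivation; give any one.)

S ⇒ 1 B ⇒ 1 C ⇒ 1 2 0 0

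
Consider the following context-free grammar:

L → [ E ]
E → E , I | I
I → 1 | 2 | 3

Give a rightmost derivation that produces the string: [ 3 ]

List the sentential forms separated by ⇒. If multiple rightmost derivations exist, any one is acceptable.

L ⇒ [ E ] ⇒ [ I ] ⇒ [ 3 ]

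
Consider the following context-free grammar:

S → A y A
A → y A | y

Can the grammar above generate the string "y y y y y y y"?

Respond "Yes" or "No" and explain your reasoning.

Yes - a valid derivation exists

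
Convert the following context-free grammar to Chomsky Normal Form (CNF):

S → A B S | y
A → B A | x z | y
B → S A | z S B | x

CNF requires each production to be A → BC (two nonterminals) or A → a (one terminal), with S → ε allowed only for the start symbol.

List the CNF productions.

S → y; TX → x; TZ → z; A → y; B → x; S → A X0; X0 → B S; A → B A; A → TX TZ; B → S A; B → TZ X1; X1 → S B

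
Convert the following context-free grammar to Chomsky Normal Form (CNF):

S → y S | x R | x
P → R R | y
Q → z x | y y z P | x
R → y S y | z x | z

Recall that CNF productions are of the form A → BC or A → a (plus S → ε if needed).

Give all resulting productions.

TY → y; TX → x; S → x; P → y; TZ → z; Q → x; R → z; S → TY S; S → TX R; P → R R; Q → TZ TX; Q → TY X0; X0 → TY X1; X1 → TZ P; R → TY X2; X2 → S TY; R → TZ TX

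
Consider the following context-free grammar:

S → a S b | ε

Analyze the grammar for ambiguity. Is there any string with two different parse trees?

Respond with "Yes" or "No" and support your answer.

No - the grammar is unambiguous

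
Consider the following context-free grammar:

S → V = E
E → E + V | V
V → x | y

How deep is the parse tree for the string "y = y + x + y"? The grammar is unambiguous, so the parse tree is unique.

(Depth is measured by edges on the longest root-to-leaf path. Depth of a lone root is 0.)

5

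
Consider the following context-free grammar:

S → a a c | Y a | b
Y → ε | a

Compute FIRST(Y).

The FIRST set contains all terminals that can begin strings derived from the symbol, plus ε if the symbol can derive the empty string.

We compute FIRST(Y) using the standard algorithm.
FIRST(S) = {a, b}
FIRST(Y) = {a, ε}
Therefore, FIRST(Y) = {a, ε}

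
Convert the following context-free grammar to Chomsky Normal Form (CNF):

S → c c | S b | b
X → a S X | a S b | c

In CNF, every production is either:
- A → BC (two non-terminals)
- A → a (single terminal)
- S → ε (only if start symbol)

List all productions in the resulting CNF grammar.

TC → c; TB → b; S → b; TA → a; X → c; S → TC TC; S → S TB; X → TA X0; X0 → S X; X → TA X1; X1 → S TB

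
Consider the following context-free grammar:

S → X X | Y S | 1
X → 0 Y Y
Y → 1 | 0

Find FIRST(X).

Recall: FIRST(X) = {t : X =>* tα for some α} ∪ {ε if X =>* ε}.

We compute FIRST(X) using the standard algorithm.
FIRST(S) = {0, 1}
FIRST(X) = {0}
FIRST(Y) = {0, 1}
Therefore, FIRST(X) = {0}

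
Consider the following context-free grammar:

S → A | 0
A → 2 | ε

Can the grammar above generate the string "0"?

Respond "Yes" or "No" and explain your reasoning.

Yes - a valid derivation exists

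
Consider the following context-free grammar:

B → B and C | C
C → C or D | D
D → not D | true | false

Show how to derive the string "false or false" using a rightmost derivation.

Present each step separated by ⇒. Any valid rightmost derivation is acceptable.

B ⇒ C ⇒ C or D ⇒ C or false ⇒ D or false ⇒ false or false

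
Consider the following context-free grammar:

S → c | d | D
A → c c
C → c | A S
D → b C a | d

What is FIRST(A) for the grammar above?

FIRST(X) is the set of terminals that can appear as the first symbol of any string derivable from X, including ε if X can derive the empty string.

We compute FIRST(A) using the standard algorithm.
FIRST(A) = {c}
FIRST(C) = {c}
FIRST(D) = {b, d}
FIRST(S) = {b, c, d}
Therefore, FIRST(A) = {c}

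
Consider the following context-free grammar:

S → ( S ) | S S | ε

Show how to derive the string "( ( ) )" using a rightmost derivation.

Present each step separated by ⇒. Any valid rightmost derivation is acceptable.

S ⇒ ( S ) ⇒ ( ( S ) ) ⇒ ( ( ) )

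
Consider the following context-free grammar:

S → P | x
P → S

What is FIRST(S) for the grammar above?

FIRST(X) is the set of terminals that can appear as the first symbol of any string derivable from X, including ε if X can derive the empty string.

We compute FIRST(S) using the standard algorithm.
FIRST(P) = {x}
FIRST(S) = {x}
Therefore, FIRST(S) = {x}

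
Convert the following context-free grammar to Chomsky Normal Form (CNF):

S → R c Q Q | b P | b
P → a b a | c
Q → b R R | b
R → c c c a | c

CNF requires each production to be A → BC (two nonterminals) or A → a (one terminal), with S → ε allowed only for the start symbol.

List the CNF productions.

TC → c; TB → b; S → b; TA → a; P → c; Q → b; R → c; S → R X0; X0 → TC X1; X1 → Q Q; S → TB P; P → TA X2; X2 → TB TA; Q → TB X3; X3 → R R; R → TC X4; X4 → TC X5; X5 → TC TA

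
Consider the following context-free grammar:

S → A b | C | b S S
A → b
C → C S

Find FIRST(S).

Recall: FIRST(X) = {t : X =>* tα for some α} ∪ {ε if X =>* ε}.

We compute FIRST(S) using the standard algorithm.
FIRST(A) = {b}
FIRST(C) = {}
FIRST(S) = {b}
Therefore, FIRST(S) = {b}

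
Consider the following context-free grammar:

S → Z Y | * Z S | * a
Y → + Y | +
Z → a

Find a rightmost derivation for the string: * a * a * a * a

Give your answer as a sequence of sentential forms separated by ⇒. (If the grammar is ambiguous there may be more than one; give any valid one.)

S ⇒ * Z S ⇒ * Z * Z S ⇒ * Z * Z * Z S ⇒ * Z * Z * Z * a ⇒ * Z * Z * a * a ⇒ * Z * a * a * a ⇒ * a * a * a * a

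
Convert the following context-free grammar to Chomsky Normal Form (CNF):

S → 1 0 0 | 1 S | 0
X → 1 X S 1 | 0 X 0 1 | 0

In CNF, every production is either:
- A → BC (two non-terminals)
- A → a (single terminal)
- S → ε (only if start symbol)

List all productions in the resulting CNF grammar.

T1 → 1; T0 → 0; S → 0; X → 0; S → T1 X0; X0 → T0 T0; S → T1 S; X → T1 X1; X1 → X X2; X2 → S T1; X → T0 X3; X3 → X X4; X4 → T0 T1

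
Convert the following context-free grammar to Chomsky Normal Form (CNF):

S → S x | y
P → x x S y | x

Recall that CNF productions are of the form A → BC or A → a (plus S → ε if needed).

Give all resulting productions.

TX → x; S → y; TY → y; P → x; S → S TX; P → TX X0; X0 → TX X1; X1 → S TY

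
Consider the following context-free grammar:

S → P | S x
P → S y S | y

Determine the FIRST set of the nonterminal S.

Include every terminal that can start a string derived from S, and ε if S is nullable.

We compute FIRST(S) using the standard algorithm.
FIRST(P) = {y}
FIRST(S) = {y}
Therefore, FIRST(S) = {y}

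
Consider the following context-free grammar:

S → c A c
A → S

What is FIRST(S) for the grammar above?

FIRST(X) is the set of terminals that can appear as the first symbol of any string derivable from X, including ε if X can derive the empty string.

We compute FIRST(S) using the standard algorithm.
FIRST(A) = {c}
FIRST(S) = {c}
Therefore, FIRST(S) = {c}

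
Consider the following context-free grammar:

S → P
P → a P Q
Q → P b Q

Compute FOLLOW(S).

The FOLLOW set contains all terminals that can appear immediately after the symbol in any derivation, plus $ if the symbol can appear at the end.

We compute FOLLOW(S) using the standard algorithm.
FOLLOW(S) starts with {$}.
FIRST(P) = {a}
FIRST(Q) = {a}
FIRST(S) = {a}
FOLLOW(P) = {$, a, b}
FOLLOW(Q) = {$, a, b}
FOLLOW(S) = {$}
Therefore, FOLLOW(S) = {$}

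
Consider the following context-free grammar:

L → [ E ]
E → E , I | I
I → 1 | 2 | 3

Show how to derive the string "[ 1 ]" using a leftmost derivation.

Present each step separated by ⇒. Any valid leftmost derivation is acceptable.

L ⇒ [ E ] ⇒ [ I ] ⇒ [ 1 ]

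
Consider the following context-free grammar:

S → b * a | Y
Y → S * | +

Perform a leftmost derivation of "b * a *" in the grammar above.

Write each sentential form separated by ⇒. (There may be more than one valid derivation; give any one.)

S ⇒ Y ⇒ S * ⇒ b * a *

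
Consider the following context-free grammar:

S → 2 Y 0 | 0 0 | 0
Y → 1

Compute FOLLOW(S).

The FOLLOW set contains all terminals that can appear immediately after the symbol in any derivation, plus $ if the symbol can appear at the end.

We compute FOLLOW(S) using the standard algorithm.
FOLLOW(S) starts with {$}.
FIRST(S) = {0, 2}
FIRST(Y) = {1}
FOLLOW(S) = {$}
FOLLOW(Y) = {0}
Therefore, FOLLOW(S) = {$}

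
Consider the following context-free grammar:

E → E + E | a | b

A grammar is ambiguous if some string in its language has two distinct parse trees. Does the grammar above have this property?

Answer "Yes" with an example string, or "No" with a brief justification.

Yes - the string 'a + b + a + b + a' has two distinct parse trees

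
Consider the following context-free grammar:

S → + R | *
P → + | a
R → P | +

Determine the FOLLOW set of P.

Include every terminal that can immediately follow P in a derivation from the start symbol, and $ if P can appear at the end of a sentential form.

We compute FOLLOW(P) using the standard algorithm.
FOLLOW(S) starts with {$}.
FIRST(P) = {+, a}
FIRST(R) = {+, a}
FIRST(S) = {*, +}
FOLLOW(P) = {$}
FOLLOW(R) = {$}
FOLLOW(S) = {$}
Therefore, FOLLOW(P) = {$}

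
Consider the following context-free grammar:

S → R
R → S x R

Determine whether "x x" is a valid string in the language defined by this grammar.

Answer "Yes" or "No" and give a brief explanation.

No - no valid derivation exists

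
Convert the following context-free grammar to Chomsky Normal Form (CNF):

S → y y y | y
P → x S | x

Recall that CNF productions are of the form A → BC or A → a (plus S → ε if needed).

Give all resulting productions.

TY → y; S → y; TX → x; P → x; S → TY X0; X0 → TY TY; P → TX S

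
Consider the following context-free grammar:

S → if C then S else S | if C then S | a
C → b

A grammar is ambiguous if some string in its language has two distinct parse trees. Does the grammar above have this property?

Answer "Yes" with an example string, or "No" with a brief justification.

Yes - the string 'if b then if b then if b then a else a else a' has two distinct parse trees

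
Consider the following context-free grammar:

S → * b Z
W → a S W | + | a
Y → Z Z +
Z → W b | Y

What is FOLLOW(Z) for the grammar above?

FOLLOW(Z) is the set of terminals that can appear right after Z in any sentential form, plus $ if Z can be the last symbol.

We compute FOLLOW(Z) using the standard algorithm.
FOLLOW(S) starts with {$}.
FIRST(S) = {*}
FIRST(W) = {+, a}
FIRST(Y) = {+, a}
FIRST(Z) = {+, a}
FOLLOW(S) = {$, +, a}
FOLLOW(W) = {b}
FOLLOW(Y) = {$, +, a}
FOLLOW(Z) = {$, +, a}
Therefore, FOLLOW(Z) = {$, +, a}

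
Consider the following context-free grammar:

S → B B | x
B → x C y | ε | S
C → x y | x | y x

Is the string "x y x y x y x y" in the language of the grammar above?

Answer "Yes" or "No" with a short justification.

Yes - a valid derivation exists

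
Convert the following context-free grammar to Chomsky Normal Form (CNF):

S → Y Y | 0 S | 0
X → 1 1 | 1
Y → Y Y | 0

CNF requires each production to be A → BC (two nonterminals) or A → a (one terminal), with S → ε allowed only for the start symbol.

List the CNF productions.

T0 → 0; S → 0; T1 → 1; X → 1; Y → 0; S → Y Y; S → T0 S; X → T1 T1; Y → Y Y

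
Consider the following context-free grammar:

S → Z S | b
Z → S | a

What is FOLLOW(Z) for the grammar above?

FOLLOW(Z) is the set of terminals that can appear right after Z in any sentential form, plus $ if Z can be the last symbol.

We compute FOLLOW(Z) using the standard algorithm.
FOLLOW(S) starts with {$}.
FIRST(S) = {a, b}
FIRST(Z) = {a, b}
FOLLOW(S) = {$, a, b}
FOLLOW(Z) = {a, b}
Therefore, FOLLOW(Z) = {a, b}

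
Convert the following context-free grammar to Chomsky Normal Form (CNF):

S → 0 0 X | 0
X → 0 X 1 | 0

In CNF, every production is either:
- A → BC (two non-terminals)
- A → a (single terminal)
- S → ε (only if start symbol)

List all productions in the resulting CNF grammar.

T0 → 0; S → 0; T1 → 1; X → 0; S → T0 X0; X0 → T0 X; X → T0 X1; X1 → X T1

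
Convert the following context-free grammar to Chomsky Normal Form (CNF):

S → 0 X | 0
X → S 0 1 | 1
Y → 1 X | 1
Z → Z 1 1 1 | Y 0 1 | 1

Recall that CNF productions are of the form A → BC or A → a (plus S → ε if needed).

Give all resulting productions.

T0 → 0; S → 0; T1 → 1; X → 1; Y → 1; Z → 1; S → T0 X; X → S X0; X0 → T0 T1; Y → T1 X; Z → Z X1; X1 → T1 X2; X2 → T1 T1; Z → Y X3; X3 → T0 T1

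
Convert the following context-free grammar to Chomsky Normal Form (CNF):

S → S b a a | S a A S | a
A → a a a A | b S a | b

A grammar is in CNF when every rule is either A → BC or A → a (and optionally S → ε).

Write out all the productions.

TB → b; TA → a; S → a; A → b; S → S X0; X0 → TB X1; X1 → TA TA; S → S X2; X2 → TA X3; X3 → A S; A → TA X4; X4 → TA X5; X5 → TA A; A → TB X6; X6 → S TA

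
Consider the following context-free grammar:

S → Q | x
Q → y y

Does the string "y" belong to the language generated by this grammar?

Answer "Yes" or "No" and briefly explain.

No - no valid derivation exists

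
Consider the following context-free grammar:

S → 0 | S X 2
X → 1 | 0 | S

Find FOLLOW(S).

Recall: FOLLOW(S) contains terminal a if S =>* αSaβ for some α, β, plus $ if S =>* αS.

We compute FOLLOW(S) using the standard algorithm.
FOLLOW(S) starts with {$}.
FIRST(S) = {0}
FIRST(X) = {0, 1}
FOLLOW(S) = {$, 0, 1, 2}
FOLLOW(X) = {2}
Therefore, FOLLOW(S) = {$, 0, 1, 2}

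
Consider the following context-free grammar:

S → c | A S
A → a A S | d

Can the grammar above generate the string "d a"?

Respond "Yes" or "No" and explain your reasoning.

No - no valid derivation exists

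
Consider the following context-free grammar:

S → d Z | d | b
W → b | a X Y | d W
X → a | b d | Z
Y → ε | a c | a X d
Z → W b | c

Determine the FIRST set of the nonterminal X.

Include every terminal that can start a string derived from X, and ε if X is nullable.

We compute FIRST(X) using the standard algorithm.
FIRST(S) = {b, d}
FIRST(W) = {a, b, d}
FIRST(X) = {a, b, c, d}
FIRST(Y) = {a, ε}
FIRST(Z) = {a, b, c, d}
Therefore, FIRST(X) = {a, b, c, d}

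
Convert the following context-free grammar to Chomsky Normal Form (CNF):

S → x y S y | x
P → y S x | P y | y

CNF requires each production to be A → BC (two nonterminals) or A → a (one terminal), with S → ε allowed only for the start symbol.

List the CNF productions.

TX → x; TY → y; S → x; P → y; S → TX X0; X0 → TY X1; X1 → S TY; P → TY X2; X2 → S TX; P → P TY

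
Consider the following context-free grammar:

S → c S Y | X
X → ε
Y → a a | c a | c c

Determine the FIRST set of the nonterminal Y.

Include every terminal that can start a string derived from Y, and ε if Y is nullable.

We compute FIRST(Y) using the standard algorithm.
FIRST(S) = {c, ε}
FIRST(X) = {ε}
FIRST(Y) = {a, c}
Therefore, FIRST(Y) = {a, c}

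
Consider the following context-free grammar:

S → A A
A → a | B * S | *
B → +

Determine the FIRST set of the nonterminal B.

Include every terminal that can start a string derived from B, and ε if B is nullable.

We compute FIRST(B) using the standard algorithm.
FIRST(A) = {*, +, a}
FIRST(B) = {+}
FIRST(S) = {*, +, a}
Therefore, FIRST(B) = {+}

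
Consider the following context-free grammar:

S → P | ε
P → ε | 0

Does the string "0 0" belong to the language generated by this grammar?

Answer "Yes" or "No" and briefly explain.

No - no valid derivation exists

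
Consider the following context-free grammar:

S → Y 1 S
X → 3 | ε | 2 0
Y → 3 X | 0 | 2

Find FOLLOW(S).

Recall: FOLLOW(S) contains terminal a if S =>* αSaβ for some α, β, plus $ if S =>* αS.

We compute FOLLOW(S) using the standard algorithm.
FOLLOW(S) starts with {$}.
FIRST(S) = {0, 2, 3}
FIRST(X) = {2, 3, ε}
FIRST(Y) = {0, 2, 3}
FOLLOW(S) = {$}
FOLLOW(X) = {1}
FOLLOW(Y) = {1}
Therefore, FOLLOW(S) = {$}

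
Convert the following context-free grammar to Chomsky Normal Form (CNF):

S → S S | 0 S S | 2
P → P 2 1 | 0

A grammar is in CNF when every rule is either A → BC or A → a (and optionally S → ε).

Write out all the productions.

T0 → 0; S → 2; T2 → 2; T1 → 1; P → 0; S → S S; S → T0 X0; X0 → S S; P → P X1; X1 → T2 T1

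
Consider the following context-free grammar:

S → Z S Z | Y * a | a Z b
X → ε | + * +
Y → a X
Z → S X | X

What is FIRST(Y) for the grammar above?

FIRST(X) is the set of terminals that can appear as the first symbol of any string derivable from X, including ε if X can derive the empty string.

We compute FIRST(Y) using the standard algorithm.
FIRST(S) = {+, a}
FIRST(X) = {+, ε}
FIRST(Y) = {a}
FIRST(Z) = {+, a, ε}
Therefore, FIRST(Y) = {a}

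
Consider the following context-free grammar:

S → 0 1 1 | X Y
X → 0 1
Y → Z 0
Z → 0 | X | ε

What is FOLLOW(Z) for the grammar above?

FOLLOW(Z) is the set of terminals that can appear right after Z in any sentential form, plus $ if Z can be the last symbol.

We compute FOLLOW(Z) using the standard algorithm.
FOLLOW(S) starts with {$}.
FIRST(S) = {0}
FIRST(X) = {0}
FIRST(Y) = {0}
FIRST(Z) = {0, ε}
FOLLOW(S) = {$}
FOLLOW(X) = {0}
FOLLOW(Y) = {$}
FOLLOW(Z) = {0}
Therefore, FOLLOW(Z) = {0}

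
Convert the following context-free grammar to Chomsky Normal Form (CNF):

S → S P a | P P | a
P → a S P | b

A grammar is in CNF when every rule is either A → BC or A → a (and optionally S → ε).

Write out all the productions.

TA → a; S → a; P → b; S → S X0; X0 → P TA; S → P P; P → TA X1; X1 → S P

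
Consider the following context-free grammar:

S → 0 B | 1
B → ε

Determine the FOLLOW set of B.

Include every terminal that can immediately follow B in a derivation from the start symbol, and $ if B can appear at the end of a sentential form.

We compute FOLLOW(B) using the standard algorithm.
FOLLOW(S) starts with {$}.
FIRST(B) = {ε}
FIRST(S) = {0, 1}
FOLLOW(B) = {$}
FOLLOW(S) = {$}
Therefore, FOLLOW(B) = {$}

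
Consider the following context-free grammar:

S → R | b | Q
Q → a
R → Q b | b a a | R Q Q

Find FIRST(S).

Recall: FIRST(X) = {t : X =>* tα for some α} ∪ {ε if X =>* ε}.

We compute FIRST(S) using the standard algorithm.
FIRST(Q) = {a}
FIRST(R) = {a, b}
FIRST(S) = {a, b}
Therefore, FIRST(S) = {a, b}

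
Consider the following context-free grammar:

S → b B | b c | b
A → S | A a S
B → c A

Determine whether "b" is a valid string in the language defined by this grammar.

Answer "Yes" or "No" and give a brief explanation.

Yes - a valid derivation exists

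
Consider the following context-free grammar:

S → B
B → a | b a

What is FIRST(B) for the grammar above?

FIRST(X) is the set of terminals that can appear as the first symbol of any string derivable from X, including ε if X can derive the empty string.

We compute FIRST(B) using the standard algorithm.
FIRST(B) = {a, b}
FIRST(S) = {a, b}
Therefore, FIRST(B) = {a, b}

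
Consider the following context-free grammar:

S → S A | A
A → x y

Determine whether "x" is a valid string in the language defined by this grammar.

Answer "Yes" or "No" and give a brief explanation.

No - no valid derivation exists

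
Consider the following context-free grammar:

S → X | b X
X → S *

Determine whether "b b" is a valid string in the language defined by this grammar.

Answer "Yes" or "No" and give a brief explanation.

No - no valid derivation exists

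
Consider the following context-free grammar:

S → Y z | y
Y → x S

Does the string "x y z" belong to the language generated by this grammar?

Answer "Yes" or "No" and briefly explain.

Yes - a valid derivation exists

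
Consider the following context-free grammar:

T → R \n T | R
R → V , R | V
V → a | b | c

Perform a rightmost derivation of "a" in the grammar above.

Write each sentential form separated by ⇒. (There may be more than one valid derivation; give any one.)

T ⇒ R ⇒ V ⇒ a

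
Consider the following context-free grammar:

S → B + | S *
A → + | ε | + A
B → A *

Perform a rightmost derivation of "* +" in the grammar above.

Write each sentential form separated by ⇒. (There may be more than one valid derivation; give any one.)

S ⇒ B + ⇒ A * + ⇒ * +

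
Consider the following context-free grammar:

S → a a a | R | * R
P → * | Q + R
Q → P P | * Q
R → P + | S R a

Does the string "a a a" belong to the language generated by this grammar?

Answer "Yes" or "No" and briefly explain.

Yes - a valid derivation exists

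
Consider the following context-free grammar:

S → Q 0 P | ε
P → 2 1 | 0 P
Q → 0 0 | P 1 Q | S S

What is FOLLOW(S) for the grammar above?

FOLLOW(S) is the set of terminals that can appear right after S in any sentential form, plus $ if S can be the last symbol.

We compute FOLLOW(S) using the standard algorithm.
FOLLOW(S) starts with {$}.
FIRST(P) = {0, 2}
FIRST(Q) = {0, 2, ε}
FIRST(S) = {0, 2, ε}
FOLLOW(P) = {$, 0, 1, 2}
FOLLOW(Q) = {0}
FOLLOW(S) = {$, 0, 2}
Therefore, FOLLOW(S) = {$, 0, 2}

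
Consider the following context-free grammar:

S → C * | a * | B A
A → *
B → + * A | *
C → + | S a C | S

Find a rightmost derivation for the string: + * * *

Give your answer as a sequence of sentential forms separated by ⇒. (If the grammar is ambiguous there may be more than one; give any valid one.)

S ⇒ B A ⇒ B * ⇒ + * A * ⇒ + * * *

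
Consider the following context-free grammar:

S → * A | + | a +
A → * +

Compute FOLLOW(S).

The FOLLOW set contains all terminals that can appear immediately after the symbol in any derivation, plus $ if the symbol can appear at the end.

We compute FOLLOW(S) using the standard algorithm.
FOLLOW(S) starts with {$}.
FIRST(A) = {*}
FIRST(S) = {*, +, a}
FOLLOW(A) = {$}
FOLLOW(S) = {$}
Therefore, FOLLOW(S) = {$}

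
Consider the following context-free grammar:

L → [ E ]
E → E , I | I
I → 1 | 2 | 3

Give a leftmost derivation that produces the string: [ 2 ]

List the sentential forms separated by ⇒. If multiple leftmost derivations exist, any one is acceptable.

L ⇒ [ E ] ⇒ [ I ] ⇒ [ 2 ]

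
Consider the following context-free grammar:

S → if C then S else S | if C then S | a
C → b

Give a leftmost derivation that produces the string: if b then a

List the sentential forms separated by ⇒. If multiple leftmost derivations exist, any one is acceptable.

S ⇒ if C then S ⇒ if b then S ⇒ if b then a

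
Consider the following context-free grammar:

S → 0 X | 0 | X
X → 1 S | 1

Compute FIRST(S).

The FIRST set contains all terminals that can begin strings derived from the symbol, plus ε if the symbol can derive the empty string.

We compute FIRST(S) using the standard algorithm.
FIRST(S) = {0, 1}
FIRST(X) = {1}
Therefore, FIRST(S) = {0, 1}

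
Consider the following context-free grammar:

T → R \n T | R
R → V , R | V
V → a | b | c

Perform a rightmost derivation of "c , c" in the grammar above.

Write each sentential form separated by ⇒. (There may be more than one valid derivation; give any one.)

T ⇒ R ⇒ V , R ⇒ V , V ⇒ V , c ⇒ c , c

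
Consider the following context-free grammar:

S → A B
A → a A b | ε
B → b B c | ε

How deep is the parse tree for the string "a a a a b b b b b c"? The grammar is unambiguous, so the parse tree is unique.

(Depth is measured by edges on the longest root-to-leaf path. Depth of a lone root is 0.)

6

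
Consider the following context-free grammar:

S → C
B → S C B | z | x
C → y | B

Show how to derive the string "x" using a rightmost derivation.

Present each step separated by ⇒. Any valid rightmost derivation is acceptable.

S ⇒ C ⇒ B ⇒ x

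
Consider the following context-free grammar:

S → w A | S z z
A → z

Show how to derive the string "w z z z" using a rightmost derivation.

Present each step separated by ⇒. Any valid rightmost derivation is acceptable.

S ⇒ S z z ⇒ w A z z ⇒ w z z z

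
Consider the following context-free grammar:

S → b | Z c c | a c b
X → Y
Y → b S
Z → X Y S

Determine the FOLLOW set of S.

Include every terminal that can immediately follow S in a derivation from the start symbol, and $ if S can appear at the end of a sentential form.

We compute FOLLOW(S) using the standard algorithm.
FOLLOW(S) starts with {$}.
FIRST(S) = {a, b}
FIRST(X) = {b}
FIRST(Y) = {b}
FIRST(Z) = {b}
FOLLOW(S) = {$, a, b, c}
FOLLOW(X) = {b}
FOLLOW(Y) = {a, b}
FOLLOW(Z) = {c}
Therefore, FOLLOW(S) = {$, a, b, c}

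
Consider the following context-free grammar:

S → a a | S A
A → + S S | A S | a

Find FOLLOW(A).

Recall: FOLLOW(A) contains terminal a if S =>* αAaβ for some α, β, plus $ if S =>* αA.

We compute FOLLOW(A) using the standard algorithm.
FOLLOW(S) starts with {$}.
FIRST(A) = {+, a}
FIRST(S) = {a}
FOLLOW(A) = {$, +, a}
FOLLOW(S) = {$, +, a}
Therefore, FOLLOW(A) = {$, +, a}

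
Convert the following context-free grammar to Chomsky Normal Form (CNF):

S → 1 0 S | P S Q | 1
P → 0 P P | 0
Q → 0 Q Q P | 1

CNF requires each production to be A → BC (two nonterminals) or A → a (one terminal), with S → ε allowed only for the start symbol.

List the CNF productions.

T1 → 1; T0 → 0; S → 1; P → 0; Q → 1; S → T1 X0; X0 → T0 S; S → P X1; X1 → S Q; P → T0 X2; X2 → P P; Q → T0 X3; X3 → Q X4; X4 → Q P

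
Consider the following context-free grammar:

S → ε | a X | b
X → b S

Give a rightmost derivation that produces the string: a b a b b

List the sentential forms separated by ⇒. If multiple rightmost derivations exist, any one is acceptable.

S ⇒ a X ⇒ a b S ⇒ a b a X ⇒ a b a b S ⇒ a b a b b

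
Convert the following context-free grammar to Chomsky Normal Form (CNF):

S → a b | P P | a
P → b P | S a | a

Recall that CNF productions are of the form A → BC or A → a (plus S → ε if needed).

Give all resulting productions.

TA → a; TB → b; S → a; P → a; S → TA TB; S → P P; P → TB P; P → S TA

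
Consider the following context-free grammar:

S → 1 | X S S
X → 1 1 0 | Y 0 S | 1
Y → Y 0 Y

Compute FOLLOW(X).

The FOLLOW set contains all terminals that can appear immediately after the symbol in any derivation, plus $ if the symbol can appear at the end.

We compute FOLLOW(X) using the standard algorithm.
FOLLOW(S) starts with {$}.
FIRST(S) = {1}
FIRST(X) = {1}
FIRST(Y) = {}
FOLLOW(S) = {$, 1}
FOLLOW(X) = {1}
FOLLOW(Y) = {0}
Therefore, FOLLOW(X) = {1}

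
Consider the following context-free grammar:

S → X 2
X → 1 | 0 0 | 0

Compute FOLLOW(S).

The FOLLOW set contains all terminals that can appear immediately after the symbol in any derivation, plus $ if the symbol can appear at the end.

We compute FOLLOW(S) using the standard algorithm.
FOLLOW(S) starts with {$}.
FIRST(S) = {0, 1}
FIRST(X) = {0, 1}
FOLLOW(S) = {$}
FOLLOW(X) = {2}
Therefore, FOLLOW(S) = {$}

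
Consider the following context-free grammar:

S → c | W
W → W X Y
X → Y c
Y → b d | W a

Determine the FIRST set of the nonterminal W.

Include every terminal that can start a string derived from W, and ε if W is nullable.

We compute FIRST(W) using the standard algorithm.
FIRST(S) = {c}
FIRST(W) = {}
FIRST(X) = {b}
FIRST(Y) = {b}
Therefore, FIRST(W) = {}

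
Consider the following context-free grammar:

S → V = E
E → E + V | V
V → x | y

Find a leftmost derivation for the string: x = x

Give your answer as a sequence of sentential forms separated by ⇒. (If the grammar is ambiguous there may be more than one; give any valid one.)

S ⇒ V = E ⇒ x = E ⇒ x = V ⇒ x = x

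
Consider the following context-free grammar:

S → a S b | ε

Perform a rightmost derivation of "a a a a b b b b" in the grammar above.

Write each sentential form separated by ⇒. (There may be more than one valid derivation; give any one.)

S ⇒ a S b ⇒ a a S b b ⇒ a a a S b b b ⇒ a a a a S b b b b ⇒ a a a a b b b b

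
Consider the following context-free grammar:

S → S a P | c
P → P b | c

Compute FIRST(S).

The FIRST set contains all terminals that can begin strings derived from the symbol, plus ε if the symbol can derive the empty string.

We compute FIRST(S) using the standard algorithm.
FIRST(P) = {c}
FIRST(S) = {c}
Therefore, FIRST(S) = {c}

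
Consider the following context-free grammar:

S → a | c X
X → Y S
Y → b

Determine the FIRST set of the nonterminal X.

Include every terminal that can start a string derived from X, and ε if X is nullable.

We compute FIRST(X) using the standard algorithm.
FIRST(S) = {a, c}
FIRST(X) = {b}
FIRST(Y) = {b}
Therefore, FIRST(X) = {b}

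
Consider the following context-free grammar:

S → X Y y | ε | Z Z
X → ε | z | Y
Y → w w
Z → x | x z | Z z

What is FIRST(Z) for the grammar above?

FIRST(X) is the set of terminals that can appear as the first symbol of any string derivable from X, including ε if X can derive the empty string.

We compute FIRST(Z) using the standard algorithm.
FIRST(S) = {w, x, z, ε}
FIRST(X) = {w, z, ε}
FIRST(Y) = {w}
FIRST(Z) = {x}
Therefore, FIRST(Z) = {x}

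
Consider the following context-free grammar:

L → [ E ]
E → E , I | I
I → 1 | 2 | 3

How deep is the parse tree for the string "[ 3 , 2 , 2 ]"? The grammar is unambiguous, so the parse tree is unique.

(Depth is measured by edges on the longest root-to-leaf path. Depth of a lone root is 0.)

5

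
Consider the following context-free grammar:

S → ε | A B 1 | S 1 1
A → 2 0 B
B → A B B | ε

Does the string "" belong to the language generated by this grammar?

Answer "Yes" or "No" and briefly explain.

Yes - a valid derivation exists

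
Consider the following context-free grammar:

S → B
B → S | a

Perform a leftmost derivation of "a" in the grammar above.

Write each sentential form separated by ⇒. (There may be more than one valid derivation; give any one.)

S ⇒ B ⇒ S ⇒ B ⇒ a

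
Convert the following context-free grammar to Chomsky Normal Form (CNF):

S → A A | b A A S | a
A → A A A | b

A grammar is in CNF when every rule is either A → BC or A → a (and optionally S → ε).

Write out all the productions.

TB → b; S → a; A → b; S → A A; S → TB X0; X0 → A X1; X1 → A S; A → A X2; X2 → A A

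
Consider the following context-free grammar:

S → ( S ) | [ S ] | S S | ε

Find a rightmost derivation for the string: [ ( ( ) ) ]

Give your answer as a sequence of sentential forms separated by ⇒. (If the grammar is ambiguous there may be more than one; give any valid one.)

S ⇒ [ S ] ⇒ [ ( S ) ] ⇒ [ ( ( S ) ) ] ⇒ [ ( ( ) ) ]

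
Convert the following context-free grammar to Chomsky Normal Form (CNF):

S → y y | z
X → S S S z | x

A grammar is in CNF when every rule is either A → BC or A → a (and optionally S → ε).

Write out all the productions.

TY → y; S → z; TZ → z; X → x; S → TY TY; X → S X0; X0 → S X1; X1 → S TZ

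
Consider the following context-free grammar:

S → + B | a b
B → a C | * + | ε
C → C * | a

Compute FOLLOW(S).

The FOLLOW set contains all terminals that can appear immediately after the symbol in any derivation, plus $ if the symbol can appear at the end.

We compute FOLLOW(S) using the standard algorithm.
FOLLOW(S) starts with {$}.
FIRST(B) = {*, a, ε}
FIRST(C) = {a}
FIRST(S) = {+, a}
FOLLOW(B) = {$}
FOLLOW(C) = {$, *}
FOLLOW(S) = {$}
Therefore, FOLLOW(S) = {$}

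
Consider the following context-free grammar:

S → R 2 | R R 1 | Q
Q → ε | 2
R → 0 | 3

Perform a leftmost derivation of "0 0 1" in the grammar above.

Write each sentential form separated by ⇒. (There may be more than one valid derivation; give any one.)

S ⇒ R R 1 ⇒ 0 R 1 ⇒ 0 0 1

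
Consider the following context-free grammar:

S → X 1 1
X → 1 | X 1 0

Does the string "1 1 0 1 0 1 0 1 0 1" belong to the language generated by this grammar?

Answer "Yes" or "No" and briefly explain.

No - no valid derivation exists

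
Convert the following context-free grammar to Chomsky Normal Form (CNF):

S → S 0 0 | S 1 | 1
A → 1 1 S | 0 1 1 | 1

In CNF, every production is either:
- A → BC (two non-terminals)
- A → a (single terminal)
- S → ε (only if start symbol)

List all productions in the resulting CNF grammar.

T0 → 0; T1 → 1; S → 1; A → 1; S → S X0; X0 → T0 T0; S → S T1; A → T1 X1; X1 → T1 S; A → T0 X2; X2 → T1 T1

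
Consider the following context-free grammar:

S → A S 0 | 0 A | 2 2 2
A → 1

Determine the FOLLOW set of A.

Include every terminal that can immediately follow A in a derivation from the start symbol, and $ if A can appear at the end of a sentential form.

We compute FOLLOW(A) using the standard algorithm.
FOLLOW(S) starts with {$}.
FIRST(A) = {1}
FIRST(S) = {0, 1, 2}
FOLLOW(A) = {$, 0, 1, 2}
FOLLOW(S) = {$, 0}
Therefore, FOLLOW(A) = {$, 0, 1, 2}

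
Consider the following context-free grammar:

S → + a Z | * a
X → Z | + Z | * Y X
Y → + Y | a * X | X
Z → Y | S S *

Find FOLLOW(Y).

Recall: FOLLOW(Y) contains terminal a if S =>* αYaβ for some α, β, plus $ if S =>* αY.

We compute FOLLOW(Y) using the standard algorithm.
FOLLOW(S) starts with {$}.
FIRST(S) = {*, +}
FIRST(X) = {*, +, a}
FIRST(Y) = {*, +, a}
FIRST(Z) = {*, +, a}
FOLLOW(S) = {$, *, +}
FOLLOW(X) = {$, *, +, a}
FOLLOW(Y) = {$, *, +, a}
FOLLOW(Z) = {$, *, +, a}
Therefore, FOLLOW(Y) = {$, *, +, a}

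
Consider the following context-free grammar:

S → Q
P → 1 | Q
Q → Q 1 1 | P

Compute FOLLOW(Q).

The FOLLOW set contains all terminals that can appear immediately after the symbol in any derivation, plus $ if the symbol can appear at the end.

We compute FOLLOW(Q) using the standard algorithm.
FOLLOW(S) starts with {$}.
FIRST(P) = {1}
FIRST(Q) = {1}
FIRST(S) = {1}
FOLLOW(P) = {$, 1}
FOLLOW(Q) = {$, 1}
FOLLOW(S) = {$}
Therefore, FOLLOW(Q) = {$, 1}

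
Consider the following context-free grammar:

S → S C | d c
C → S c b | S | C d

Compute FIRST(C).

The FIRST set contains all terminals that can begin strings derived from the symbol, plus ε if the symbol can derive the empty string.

We compute FIRST(C) using the standard algorithm.
FIRST(C) = {d}
FIRST(S) = {d}
Therefore, FIRST(C) = {d}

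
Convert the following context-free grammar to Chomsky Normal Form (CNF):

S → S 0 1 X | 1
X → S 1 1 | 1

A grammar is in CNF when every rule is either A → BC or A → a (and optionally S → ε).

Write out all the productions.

T0 → 0; T1 → 1; S → 1; X → 1; S → S X0; X0 → T0 X1; X1 → T1 X; X → S X2; X2 → T1 T1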